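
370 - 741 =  - 371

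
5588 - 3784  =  1804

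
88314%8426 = 4054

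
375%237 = 138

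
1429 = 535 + 894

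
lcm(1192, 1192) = 1192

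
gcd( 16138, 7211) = 1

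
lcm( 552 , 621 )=4968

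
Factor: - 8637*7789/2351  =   - 3^1 * 2351^( -1) * 2879^1*7789^1 = - 67273593/2351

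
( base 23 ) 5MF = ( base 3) 11100021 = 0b110001011110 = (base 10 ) 3166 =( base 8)6136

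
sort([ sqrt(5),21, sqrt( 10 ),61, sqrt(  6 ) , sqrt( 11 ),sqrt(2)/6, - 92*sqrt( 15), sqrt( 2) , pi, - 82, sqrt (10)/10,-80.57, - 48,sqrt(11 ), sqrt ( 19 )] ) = [ - 92*sqrt( 15 ), -82 , - 80.57, - 48,sqrt(2)/6,sqrt (10)/10 , sqrt(2 ), sqrt( 5 ),  sqrt( 6), pi, sqrt ( 10),sqrt ( 11 ),sqrt ( 11 ), sqrt(19 ),  21, 61] 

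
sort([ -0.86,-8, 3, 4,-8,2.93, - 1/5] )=[- 8, - 8, - 0.86, - 1/5,2.93, 3, 4] 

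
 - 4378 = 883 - 5261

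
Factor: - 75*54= - 2^1 *3^4*5^2 =- 4050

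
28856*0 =0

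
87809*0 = 0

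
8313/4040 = 8313/4040 = 2.06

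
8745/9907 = 8745/9907= 0.88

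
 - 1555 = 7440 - 8995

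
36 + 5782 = 5818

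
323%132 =59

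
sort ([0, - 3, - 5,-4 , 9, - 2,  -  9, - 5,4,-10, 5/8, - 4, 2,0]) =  [- 10, - 9, - 5,- 5, - 4, - 4 ,-3,-2, 0, 0, 5/8,2,4, 9 ] 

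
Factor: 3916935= 3^2 * 5^1*11^1*41^1*193^1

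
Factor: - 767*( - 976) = 748592 = 2^4 * 13^1*59^1 * 61^1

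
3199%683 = 467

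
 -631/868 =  - 631/868 = -0.73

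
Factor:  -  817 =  - 19^1*43^1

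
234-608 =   -  374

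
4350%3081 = 1269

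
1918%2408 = 1918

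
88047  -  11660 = 76387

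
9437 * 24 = 226488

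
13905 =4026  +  9879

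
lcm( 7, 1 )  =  7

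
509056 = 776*656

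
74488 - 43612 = 30876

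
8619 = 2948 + 5671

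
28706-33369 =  - 4663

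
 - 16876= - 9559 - 7317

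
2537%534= 401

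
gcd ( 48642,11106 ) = 6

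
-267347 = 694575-961922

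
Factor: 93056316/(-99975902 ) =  - 2^1 * 3^1  *13^( -1) * 331^ ( - 1 )*1097^1*7069^1*11617^( - 1 )=- 46528158/49987951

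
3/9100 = 3/9100 = 0.00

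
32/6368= 1/199 = 0.01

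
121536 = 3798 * 32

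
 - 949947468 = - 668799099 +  - 281148369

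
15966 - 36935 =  - 20969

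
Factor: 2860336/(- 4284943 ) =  - 2^4*13^(-1 )*19^1 * 47^( - 1 )*97^2*7013^( - 1 ) 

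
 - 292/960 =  - 73/240 =- 0.30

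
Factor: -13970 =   -  2^1*5^1*11^1 * 127^1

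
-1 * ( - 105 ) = 105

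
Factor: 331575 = 3^1*5^2*4421^1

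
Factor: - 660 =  - 2^2 * 3^1*5^1*11^1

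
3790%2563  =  1227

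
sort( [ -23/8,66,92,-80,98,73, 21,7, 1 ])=[ - 80,-23/8,  1,7, 21,66,73,  92,98]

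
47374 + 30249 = 77623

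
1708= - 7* ( - 244 ) 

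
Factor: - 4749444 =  - 2^2* 3^2 * 7^1*47^1 * 401^1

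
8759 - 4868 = 3891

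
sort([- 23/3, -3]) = [- 23/3, - 3]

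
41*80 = 3280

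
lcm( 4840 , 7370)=324280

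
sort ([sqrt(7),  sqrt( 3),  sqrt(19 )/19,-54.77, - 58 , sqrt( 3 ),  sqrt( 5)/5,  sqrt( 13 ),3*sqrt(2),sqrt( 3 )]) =[  -  58,-54.77,sqrt(19 )/19,sqrt(5)/5,sqrt (3), sqrt(3 ),sqrt(3 ),sqrt(7 ), sqrt(13),3 * sqrt(2) ]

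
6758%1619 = 282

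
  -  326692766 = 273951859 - 600644625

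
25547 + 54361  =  79908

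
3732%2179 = 1553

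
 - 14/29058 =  - 1 + 14522/14529= - 0.00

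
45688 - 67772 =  - 22084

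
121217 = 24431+96786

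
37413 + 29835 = 67248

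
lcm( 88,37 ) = 3256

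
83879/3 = 27959 + 2/3 = 27959.67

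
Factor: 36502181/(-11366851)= - 281^1*129901^1 * 11366851^( - 1 ) 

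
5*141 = 705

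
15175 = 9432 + 5743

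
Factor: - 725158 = - 2^1*7^1*51797^1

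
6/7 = 6/7 = 0.86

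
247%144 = 103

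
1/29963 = 1/29963 = 0.00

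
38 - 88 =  - 50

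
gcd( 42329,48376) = 6047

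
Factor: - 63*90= - 2^1*3^4 * 5^1*7^1 = - 5670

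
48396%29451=18945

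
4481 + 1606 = 6087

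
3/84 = 1/28 = 0.04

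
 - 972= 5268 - 6240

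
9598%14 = 8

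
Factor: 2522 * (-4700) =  - 11853400=   -2^3*5^2 * 13^1 * 47^1*97^1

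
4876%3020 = 1856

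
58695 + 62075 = 120770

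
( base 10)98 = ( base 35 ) 2s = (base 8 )142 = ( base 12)82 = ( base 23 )46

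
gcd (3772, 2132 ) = 164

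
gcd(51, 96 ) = 3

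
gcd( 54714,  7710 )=6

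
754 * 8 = 6032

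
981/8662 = 981/8662 = 0.11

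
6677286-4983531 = 1693755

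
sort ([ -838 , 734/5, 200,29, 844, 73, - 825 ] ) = [ - 838,-825, 29 , 73,734/5,200,  844] 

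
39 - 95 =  - 56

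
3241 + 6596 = 9837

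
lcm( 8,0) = 0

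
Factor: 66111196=2^2 * 16527799^1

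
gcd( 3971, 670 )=1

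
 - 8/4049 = -1 + 4041/4049 = - 0.00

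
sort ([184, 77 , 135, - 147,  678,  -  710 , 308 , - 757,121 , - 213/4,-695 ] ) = [ -757, -710, - 695, -147, - 213/4, 77, 121 , 135,184 , 308 , 678]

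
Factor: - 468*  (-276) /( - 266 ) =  - 64584/133= - 2^3*3^3*7^(-1)*13^1 * 19^ ( - 1)*23^1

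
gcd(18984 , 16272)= 2712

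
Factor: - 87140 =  - 2^2*5^1*4357^1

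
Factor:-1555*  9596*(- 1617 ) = 2^2* 3^1 * 5^1*7^2*11^1 * 311^1*2399^1  =  24128518260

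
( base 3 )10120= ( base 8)140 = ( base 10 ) 96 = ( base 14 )6C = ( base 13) 75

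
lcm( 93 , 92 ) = 8556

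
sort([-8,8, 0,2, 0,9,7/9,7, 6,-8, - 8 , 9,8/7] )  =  [ - 8, - 8, - 8,0,0,  7/9,8/7, 2,6,7,8, 9,9 ]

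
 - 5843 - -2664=-3179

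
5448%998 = 458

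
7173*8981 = 64420713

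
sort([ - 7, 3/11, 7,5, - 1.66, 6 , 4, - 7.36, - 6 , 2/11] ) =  [ - 7.36, - 7,-6, - 1.66,2/11, 3/11,4,5, 6, 7]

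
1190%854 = 336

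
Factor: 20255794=2^1* 13^1 *779069^1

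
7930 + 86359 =94289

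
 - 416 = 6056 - 6472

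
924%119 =91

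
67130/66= 33565/33  =  1017.12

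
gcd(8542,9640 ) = 2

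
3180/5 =636 =636.00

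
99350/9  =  99350/9= 11038.89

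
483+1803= 2286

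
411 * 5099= 2095689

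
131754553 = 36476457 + 95278096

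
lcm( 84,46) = 1932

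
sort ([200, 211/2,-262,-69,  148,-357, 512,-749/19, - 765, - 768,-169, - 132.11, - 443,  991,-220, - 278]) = [-768,-765,-443,-357 ,-278,-262,-220, - 169,  -  132.11, -69, - 749/19 , 211/2,  148,200, 512, 991]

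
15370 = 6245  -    -  9125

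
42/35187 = 14/11729  =  0.00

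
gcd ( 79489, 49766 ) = 1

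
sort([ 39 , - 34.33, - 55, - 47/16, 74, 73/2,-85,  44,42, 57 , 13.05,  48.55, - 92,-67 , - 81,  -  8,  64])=[ - 92 , - 85, - 81, - 67, - 55, - 34.33, - 8, - 47/16, 13.05,73/2,  39, 42 , 44, 48.55, 57,64, 74 ]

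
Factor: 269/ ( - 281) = -269^1*281^( - 1 ) 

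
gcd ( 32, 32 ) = 32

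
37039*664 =24593896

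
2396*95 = 227620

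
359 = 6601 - 6242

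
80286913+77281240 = 157568153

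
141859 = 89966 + 51893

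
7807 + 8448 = 16255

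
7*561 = 3927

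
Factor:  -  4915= - 5^1* 983^1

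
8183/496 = 16+247/496 = 16.50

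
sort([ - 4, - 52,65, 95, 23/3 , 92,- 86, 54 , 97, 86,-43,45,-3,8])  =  [  -  86, - 52, -43,  -  4, - 3,23/3, 8,  45,54, 65, 86,  92 , 95 , 97]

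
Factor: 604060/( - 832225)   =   - 2^2*5^( - 1 )*30203^1*33289^( - 1)=-120812/166445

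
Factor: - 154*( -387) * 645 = 2^1*  3^3 * 5^1*7^1*  11^1*43^2 = 38440710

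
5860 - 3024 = 2836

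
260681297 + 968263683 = 1228944980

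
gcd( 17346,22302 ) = 2478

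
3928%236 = 152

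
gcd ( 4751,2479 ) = 1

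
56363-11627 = 44736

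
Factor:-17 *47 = -17^1*47^1 = - 799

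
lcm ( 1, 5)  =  5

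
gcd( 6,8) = 2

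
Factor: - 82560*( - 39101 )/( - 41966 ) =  - 1614089280/20983 =- 2^6 * 3^1*5^1 *43^1*61^1*641^1*20983^(-1) 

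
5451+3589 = 9040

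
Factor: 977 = 977^1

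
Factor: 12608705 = 5^1 * 887^1* 2843^1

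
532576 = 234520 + 298056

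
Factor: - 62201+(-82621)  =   - 144822 = -2^1*3^1*24137^1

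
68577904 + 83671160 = 152249064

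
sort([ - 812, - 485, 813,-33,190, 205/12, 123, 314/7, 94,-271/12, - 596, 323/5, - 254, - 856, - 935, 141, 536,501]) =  [ - 935,-856,  -  812, - 596, - 485,-254, - 33 , - 271/12, 205/12,  314/7, 323/5, 94, 123, 141, 190, 501,536,813]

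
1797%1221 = 576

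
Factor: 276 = 2^2*3^1*23^1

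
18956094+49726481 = 68682575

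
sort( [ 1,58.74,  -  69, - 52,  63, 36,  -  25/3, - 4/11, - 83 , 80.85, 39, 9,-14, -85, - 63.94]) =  [ - 85 ,  -  83, - 69, - 63.94, - 52, - 14, - 25/3, - 4/11, 1,9, 36,39,58.74, 63, 80.85]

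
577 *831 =479487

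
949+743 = 1692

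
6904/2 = 3452= 3452.00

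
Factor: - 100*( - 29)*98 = 2^3*5^2*7^2*29^1 = 284200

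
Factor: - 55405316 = -2^2*13851329^1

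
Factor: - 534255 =  -  3^1 * 5^1*35617^1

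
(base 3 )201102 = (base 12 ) 378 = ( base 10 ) 524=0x20C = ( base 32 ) gc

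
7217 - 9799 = -2582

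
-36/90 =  - 2/5= - 0.40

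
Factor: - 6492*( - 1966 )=2^3 * 3^1*541^1* 983^1 = 12763272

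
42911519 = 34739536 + 8171983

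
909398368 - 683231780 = 226166588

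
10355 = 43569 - 33214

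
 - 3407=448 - 3855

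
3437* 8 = 27496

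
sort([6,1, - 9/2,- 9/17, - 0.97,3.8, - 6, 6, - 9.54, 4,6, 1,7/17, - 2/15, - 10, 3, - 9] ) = [ - 10,-9.54, - 9, - 6, - 9/2,  -  0.97, - 9/17, - 2/15,7/17, 1, 1,3, 3.8,4, 6,  6,6] 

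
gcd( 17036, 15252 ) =4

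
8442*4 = 33768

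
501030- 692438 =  - 191408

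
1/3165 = 1/3165=0.00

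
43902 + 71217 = 115119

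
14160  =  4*3540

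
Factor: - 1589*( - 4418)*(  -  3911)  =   - 2^1*7^1 * 47^2*227^1*3911^1=- 27456010022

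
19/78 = 19/78 =0.24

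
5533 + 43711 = 49244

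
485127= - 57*( - 8511 )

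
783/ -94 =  - 9  +  63/94 =-8.33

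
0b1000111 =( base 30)2b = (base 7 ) 131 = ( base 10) 71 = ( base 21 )38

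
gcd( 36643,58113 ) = 1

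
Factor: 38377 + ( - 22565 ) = 15812 = 2^2*59^1 * 67^1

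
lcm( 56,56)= 56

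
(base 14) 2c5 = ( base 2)1000110101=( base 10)565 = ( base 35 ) g5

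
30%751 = 30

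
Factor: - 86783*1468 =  - 2^2*367^1*86783^1 = - 127397444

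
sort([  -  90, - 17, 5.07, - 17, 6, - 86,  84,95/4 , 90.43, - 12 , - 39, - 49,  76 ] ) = [ - 90 , - 86, - 49, - 39,  -  17, - 17, - 12,5.07,6 , 95/4,76,84, 90.43 ]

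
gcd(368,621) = 23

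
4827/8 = 603 + 3/8 = 603.38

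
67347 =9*7483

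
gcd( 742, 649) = 1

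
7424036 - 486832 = 6937204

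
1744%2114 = 1744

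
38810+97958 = 136768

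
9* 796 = 7164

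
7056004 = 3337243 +3718761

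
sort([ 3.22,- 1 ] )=[ - 1,3.22]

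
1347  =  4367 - 3020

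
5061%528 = 309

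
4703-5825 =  - 1122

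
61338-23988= 37350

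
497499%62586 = 59397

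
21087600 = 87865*240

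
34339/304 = 34339/304 = 112.96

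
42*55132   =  2315544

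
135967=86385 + 49582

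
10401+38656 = 49057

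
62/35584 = 31/17792 = 0.00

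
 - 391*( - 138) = 53958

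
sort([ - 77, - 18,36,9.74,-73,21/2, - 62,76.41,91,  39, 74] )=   [ - 77, - 73, - 62, - 18,9.74, 21/2,36  ,  39, 74,76.41,91] 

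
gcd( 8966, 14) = 2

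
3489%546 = 213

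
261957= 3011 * 87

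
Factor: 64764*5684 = 2^4*3^2*7^3*29^1*257^1 = 368118576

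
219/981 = 73/327 = 0.22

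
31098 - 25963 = 5135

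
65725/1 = 65725 = 65725.00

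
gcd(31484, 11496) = 4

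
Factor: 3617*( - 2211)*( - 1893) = 15138674991 = 3^2*11^1*67^1*631^1*3617^1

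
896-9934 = -9038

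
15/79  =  15/79 = 0.19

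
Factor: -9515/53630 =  - 2^ ( - 1)*11^1 * 31^ ( - 1 ) = - 11/62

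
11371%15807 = 11371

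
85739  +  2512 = 88251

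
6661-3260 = 3401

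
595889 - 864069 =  - 268180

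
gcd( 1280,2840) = 40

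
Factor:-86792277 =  - 3^1*11^1*13^1*307^1*659^1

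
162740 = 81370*2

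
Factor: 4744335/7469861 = 3^1*5^1*7^( - 1)*211^1*269^(-1)*1499^1*3967^(-1 )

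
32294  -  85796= - 53502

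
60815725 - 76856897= -16041172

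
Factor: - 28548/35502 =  -78/97 = - 2^1*3^1*13^1*97^ (-1)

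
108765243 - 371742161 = -262976918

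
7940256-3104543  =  4835713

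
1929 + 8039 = 9968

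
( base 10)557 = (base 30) ih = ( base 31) hu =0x22D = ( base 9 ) 678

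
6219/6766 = 6219/6766  =  0.92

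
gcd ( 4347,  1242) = 621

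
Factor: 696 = 2^3*3^1*29^1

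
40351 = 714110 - 673759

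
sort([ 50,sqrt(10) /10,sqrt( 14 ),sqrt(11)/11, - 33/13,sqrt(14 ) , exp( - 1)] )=[ - 33/13,sqrt(11) /11, sqrt(  10)/10 , exp( - 1),sqrt( 14 ) , sqrt( 14 ),50] 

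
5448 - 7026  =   - 1578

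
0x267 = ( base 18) 1G3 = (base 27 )ml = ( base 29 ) L6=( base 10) 615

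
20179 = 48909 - 28730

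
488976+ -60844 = 428132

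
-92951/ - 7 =13278+5/7 = 13278.71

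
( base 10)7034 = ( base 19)1094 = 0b1101101111010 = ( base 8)15572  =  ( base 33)6f5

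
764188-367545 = 396643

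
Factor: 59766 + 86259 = 146025  =  3^2*5^2*11^1*59^1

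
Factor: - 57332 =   -  2^2*11^1 * 1303^1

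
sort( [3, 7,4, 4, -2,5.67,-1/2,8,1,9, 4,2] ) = [ - 2,-1/2,1,2,3,4,4, 4,5.67 , 7,  8,9]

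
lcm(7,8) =56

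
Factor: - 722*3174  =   - 2^2 * 3^1*19^2*23^2 = - 2291628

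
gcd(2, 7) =1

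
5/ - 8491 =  - 1 + 8486/8491 = - 0.00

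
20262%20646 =20262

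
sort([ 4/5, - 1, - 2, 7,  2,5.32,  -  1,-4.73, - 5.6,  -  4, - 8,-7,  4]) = [ - 8, -7, - 5.6, - 4.73, - 4, - 2, - 1,-1,4/5,2, 4 , 5.32,  7 ]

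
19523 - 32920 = - 13397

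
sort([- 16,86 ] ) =[-16 , 86] 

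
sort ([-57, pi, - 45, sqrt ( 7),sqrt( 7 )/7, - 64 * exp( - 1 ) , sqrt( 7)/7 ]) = [ - 57, - 45, - 64*exp( - 1 ),sqrt ( 7 )/7,sqrt( 7 ) /7, sqrt( 7),  pi]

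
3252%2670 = 582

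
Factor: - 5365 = -5^1 * 29^1 * 37^1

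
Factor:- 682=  - 2^1*11^1*31^1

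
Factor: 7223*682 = 2^1 * 11^1*31^2 * 233^1=4926086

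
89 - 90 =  - 1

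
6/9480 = 1/1580 = 0.00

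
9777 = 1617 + 8160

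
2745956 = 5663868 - 2917912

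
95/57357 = 95/57357 = 0.00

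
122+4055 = 4177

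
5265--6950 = 12215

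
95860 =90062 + 5798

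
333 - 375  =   - 42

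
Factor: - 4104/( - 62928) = 2^( - 1 )*3^1*23^( - 1 ) = 3/46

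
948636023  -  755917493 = 192718530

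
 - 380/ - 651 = 380/651 = 0.58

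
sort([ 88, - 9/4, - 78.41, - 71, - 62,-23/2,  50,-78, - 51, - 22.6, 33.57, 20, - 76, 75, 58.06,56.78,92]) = [-78.41 , - 78,- 76, - 71 , - 62,  -  51, - 22.6, - 23/2, - 9/4,20, 33.57,  50, 56.78,  58.06, 75, 88, 92 ] 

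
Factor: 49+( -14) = 5^1*7^1= 35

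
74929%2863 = 491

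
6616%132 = 16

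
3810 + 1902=5712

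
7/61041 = 7/61041 = 0.00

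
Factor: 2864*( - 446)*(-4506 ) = 5755712064 =2^6*3^1*179^1*223^1 * 751^1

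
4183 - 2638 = 1545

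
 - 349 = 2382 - 2731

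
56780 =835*68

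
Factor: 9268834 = 2^1*167^1*27751^1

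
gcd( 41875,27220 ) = 5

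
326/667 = 326/667 = 0.49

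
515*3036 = 1563540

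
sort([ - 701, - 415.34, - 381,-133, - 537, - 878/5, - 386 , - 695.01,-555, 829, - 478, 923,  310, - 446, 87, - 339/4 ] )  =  [ - 701, - 695.01, - 555, - 537, - 478, - 446, - 415.34, - 386, - 381,-878/5,  -  133, - 339/4, 87,  310, 829 , 923]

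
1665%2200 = 1665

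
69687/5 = 69687/5 = 13937.40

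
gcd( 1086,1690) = 2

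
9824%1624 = 80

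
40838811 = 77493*527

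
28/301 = 4/43 = 0.09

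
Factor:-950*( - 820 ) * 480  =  2^8*3^1*5^4*19^1 * 41^1 = 373920000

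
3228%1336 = 556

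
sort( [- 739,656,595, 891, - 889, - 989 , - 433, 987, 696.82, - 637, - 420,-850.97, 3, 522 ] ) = [-989,-889, - 850.97, - 739, - 637, - 433, - 420,  3,  522,595, 656,696.82, 891, 987 ] 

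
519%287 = 232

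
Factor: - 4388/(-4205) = 2^2*5^ ( - 1)*29^( - 2) * 1097^1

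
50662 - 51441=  - 779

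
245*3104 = 760480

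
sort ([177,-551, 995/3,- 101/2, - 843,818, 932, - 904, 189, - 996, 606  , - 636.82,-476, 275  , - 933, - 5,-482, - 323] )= [  -  996 , - 933, - 904, - 843, - 636.82, - 551, - 482,  -  476, -323, -101/2 ,  -  5,177, 189, 275, 995/3,606, 818, 932 ]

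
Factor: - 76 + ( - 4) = -80 = - 2^4* 5^1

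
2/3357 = 2/3357 = 0.00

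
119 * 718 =85442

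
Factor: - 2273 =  - 2273^1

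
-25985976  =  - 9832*2643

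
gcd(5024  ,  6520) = 8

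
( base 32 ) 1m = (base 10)54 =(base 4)312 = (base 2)110110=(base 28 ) 1Q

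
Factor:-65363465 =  - 5^1*13072693^1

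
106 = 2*53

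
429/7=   61 + 2/7  =  61.29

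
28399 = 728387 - 699988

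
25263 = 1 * 25263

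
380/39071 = 380/39071 = 0.01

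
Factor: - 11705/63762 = -2^ ( - 1)*3^ ( - 1 ) * 5^1*2341^1*10627^( - 1) 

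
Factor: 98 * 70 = 2^2 * 5^1* 7^3= 6860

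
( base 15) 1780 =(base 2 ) 1001111001110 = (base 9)6853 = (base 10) 5070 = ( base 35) 44u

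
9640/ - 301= -9640/301 = -32.03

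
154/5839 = 154/5839 = 0.03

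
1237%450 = 337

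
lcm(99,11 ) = 99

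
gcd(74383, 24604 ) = 1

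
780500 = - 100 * (-7805)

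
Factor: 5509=7^1 * 787^1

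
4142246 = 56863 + 4085383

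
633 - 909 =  - 276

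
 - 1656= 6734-8390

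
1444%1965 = 1444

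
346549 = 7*49507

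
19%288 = 19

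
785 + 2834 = 3619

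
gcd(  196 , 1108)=4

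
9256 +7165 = 16421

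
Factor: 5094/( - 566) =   -  9 = - 3^2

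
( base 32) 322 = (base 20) 7GI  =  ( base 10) 3138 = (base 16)C42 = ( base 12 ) 1996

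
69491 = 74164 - 4673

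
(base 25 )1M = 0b101111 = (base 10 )47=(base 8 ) 57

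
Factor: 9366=2^1* 3^1*7^1*223^1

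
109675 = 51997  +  57678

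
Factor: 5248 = 2^7*41^1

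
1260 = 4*315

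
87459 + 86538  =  173997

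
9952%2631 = 2059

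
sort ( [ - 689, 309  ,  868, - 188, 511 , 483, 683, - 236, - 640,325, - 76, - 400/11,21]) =[ - 689, - 640, - 236, - 188, - 76, - 400/11,21,309,325,483,  511, 683, 868]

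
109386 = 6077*18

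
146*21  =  3066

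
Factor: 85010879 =127^1*669377^1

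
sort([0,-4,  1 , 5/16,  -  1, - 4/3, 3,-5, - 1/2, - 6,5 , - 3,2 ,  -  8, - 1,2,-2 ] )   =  [ - 8, - 6, - 5,-4, - 3,-2 ,-4/3, - 1,- 1,- 1/2,  0, 5/16, 1,2, 2, 3, 5]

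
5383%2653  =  77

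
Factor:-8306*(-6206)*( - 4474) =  - 2^3*29^1*107^1*2237^1*4153^1=- 230621439064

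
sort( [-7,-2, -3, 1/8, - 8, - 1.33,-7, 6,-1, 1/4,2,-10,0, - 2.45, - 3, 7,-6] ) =[ - 10, - 8,-7, - 7,  -  6, - 3, - 3,-2.45 , - 2, - 1.33, - 1, 0, 1/8, 1/4,2, 6,7] 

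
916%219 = 40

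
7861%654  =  13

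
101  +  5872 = 5973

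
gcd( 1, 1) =1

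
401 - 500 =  - 99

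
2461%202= 37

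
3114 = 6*519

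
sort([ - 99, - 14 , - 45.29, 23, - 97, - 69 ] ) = [-99,-97, - 69,-45.29  ,-14, 23]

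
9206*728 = 6701968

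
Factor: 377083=7^1*103^1*523^1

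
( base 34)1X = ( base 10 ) 67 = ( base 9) 74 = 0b1000011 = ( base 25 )2H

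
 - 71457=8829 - 80286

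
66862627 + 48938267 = 115800894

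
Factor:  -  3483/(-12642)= 27/98 = 2^( - 1)*3^3*7^ (-2 )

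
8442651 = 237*35623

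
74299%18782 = 17953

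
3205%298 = 225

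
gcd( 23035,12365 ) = 5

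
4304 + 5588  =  9892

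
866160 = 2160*401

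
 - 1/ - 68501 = 1/68501 = 0.00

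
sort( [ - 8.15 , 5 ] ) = [ - 8.15,5 ] 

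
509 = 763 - 254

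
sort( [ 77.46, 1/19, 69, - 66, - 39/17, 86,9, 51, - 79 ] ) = [ - 79,-66,  -  39/17, 1/19, 9,51,69, 77.46, 86]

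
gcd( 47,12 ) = 1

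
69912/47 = 69912/47=1487.49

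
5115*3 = 15345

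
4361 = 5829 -1468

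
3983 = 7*569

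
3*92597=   277791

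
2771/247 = 2771/247=11.22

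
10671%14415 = 10671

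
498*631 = 314238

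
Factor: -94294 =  - 2^1 * 47147^1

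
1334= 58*23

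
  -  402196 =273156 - 675352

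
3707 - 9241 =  - 5534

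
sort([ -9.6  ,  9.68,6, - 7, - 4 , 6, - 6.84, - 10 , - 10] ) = [ -10, - 10,-9.6, - 7, - 6.84, - 4, 6,  6,9.68] 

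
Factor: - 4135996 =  - 2^2*19^1*54421^1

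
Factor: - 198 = -2^1*3^2*11^1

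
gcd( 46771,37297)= 1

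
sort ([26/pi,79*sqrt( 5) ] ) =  [ 26/pi,79*sqrt(5)]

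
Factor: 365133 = 3^1* 121711^1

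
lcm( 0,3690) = 0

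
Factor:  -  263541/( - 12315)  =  107/5  =  5^( - 1 )*107^1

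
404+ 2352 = 2756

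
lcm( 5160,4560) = 196080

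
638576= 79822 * 8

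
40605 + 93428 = 134033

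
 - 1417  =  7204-8621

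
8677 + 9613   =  18290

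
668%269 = 130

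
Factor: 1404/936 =3/2= 2^( - 1) * 3^1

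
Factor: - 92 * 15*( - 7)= 2^2 * 3^1* 5^1*7^1 * 23^1 =9660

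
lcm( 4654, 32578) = 32578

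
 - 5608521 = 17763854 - 23372375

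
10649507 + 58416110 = 69065617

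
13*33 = 429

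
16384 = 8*2048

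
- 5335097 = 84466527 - 89801624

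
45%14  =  3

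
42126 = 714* 59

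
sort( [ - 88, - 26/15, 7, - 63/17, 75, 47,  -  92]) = [ - 92, - 88 , - 63/17,-26/15, 7,47, 75]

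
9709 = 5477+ 4232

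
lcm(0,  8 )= 0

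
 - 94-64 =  - 158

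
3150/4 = 1575/2 = 787.50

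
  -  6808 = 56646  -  63454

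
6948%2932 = 1084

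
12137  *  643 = 7804091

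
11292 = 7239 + 4053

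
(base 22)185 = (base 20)1D5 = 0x299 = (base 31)LE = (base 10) 665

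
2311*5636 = 13024796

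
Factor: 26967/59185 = 303/665 = 3^1*5^( - 1 )*7^( - 1)*19^(  -  1) * 101^1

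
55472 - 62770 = -7298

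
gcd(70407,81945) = 9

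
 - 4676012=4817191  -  9493203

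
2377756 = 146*16286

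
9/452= 9/452 = 0.02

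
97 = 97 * 1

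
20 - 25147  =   -25127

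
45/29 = 45/29 = 1.55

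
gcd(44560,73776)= 16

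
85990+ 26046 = 112036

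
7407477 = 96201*77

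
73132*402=29399064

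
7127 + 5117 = 12244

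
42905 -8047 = 34858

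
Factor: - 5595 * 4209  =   -23549355= - 3^2 * 5^1*23^1*61^1*373^1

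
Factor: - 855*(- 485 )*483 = 3^3*5^2*7^1* 19^1*23^1*97^1  =  200288025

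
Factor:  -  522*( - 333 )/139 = 173826/139 = 2^1*3^4*29^1*37^1*139^( -1) 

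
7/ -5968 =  - 7/5968 =- 0.00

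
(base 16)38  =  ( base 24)28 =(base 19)2I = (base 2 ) 111000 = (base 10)56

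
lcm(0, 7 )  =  0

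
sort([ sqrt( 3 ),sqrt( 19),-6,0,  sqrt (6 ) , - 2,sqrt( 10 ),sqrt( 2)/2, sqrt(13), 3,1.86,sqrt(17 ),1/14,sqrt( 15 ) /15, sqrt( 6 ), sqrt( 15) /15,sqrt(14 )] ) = [ - 6 , - 2 , 0, 1/14,sqrt( 15 ) /15, sqrt (15) /15,sqrt( 2 )/2,sqrt(3 ),1.86,sqrt( 6 ), sqrt( 6 ),3, sqrt( 10) , sqrt(13),sqrt ( 14 ),sqrt( 17),sqrt( 19) ] 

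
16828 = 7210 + 9618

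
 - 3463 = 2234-5697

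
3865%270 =85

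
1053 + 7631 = 8684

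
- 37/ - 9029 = 37/9029 = 0.00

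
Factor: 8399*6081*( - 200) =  - 10214863800 =- 2^3*3^1*5^2*37^1*227^1*2027^1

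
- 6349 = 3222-9571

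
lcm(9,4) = 36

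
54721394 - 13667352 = 41054042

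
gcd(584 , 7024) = 8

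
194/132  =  97/66  =  1.47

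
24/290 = 12/145  =  0.08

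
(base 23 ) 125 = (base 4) 21010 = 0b1001000100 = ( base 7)1456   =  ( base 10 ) 580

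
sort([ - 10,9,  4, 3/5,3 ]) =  [-10, 3/5,3,4, 9]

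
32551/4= 8137 + 3/4 = 8137.75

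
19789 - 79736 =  - 59947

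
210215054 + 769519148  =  979734202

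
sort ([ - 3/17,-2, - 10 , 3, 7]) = [ - 10, - 2, - 3/17,  3, 7]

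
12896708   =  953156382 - 940259674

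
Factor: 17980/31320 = 31/54 = 2^( - 1)*3^( - 3)*31^1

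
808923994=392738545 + 416185449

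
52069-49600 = 2469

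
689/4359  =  689/4359 = 0.16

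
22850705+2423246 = 25273951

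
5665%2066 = 1533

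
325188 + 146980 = 472168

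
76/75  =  1 + 1/75 = 1.01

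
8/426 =4/213  =  0.02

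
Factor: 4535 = 5^1*907^1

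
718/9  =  79+7/9 = 79.78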